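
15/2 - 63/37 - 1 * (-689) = 51415/74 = 694.80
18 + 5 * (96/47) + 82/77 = 105956/3619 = 29.28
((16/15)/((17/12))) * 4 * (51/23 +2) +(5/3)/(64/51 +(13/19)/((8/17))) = 23769816/1784915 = 13.32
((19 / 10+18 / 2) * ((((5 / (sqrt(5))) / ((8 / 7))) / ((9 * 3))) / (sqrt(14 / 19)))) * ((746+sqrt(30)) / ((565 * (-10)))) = 109 * sqrt(1330) * (-746 - sqrt(30)) / 24408000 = -0.12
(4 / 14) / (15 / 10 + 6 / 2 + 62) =4 / 931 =0.00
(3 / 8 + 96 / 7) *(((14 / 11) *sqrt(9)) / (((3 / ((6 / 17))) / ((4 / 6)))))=789 / 187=4.22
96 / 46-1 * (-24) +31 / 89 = 26.44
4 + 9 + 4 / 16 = 53 / 4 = 13.25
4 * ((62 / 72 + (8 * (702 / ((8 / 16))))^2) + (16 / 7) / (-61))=1939298083189 / 3843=504631299.29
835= 835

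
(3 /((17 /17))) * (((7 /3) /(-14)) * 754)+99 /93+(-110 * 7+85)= -32889 /31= -1060.94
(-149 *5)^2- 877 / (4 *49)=108784023 / 196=555020.53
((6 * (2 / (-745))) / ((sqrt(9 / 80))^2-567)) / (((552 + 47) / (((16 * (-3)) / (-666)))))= 512 / 149762017737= 0.00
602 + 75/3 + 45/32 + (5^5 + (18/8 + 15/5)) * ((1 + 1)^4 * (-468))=-750037875/32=-23438683.59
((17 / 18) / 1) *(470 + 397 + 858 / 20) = 17187 / 20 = 859.35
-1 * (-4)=4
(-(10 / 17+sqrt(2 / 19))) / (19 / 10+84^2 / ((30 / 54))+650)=-100 / 2269959- 10 * sqrt(38) / 2537013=-0.00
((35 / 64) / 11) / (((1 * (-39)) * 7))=-5 / 27456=-0.00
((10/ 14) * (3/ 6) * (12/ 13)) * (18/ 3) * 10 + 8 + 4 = 2892/ 91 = 31.78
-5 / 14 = -0.36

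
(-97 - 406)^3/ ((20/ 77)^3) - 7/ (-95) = -1103899995654729/ 152000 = -7262499971.41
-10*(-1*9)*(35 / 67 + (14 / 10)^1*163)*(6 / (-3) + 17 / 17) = -1379196 / 67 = -20585.01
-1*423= -423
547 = 547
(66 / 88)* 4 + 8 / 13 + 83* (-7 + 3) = -4269 / 13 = -328.38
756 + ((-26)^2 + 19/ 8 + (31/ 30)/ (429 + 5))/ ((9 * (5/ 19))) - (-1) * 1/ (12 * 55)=433441363/ 415800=1042.43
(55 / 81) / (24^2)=0.00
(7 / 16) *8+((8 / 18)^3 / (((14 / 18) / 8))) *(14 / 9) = 7151 / 1458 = 4.90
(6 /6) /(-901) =-1 /901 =-0.00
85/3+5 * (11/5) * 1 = 39.33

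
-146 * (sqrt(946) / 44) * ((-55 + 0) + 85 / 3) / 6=1460 * sqrt(946) / 99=453.59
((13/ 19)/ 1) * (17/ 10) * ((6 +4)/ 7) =221/ 133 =1.66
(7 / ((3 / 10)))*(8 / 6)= 280 / 9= 31.11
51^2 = 2601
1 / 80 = 0.01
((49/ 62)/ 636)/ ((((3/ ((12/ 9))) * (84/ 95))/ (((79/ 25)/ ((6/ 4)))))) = 10507/ 7984980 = 0.00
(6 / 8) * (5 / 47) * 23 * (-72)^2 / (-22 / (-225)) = 50301000 / 517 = 97294.00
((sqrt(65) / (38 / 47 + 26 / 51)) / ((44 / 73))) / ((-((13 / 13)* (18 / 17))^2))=-16856503* sqrt(65) / 15016320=-9.05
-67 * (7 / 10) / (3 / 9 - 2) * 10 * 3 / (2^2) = 4221 / 20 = 211.05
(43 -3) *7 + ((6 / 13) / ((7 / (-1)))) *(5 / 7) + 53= 212091 / 637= 332.95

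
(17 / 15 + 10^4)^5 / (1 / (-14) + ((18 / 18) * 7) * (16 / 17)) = 18083368759155606058836425966 / 1177790625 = 15353636185680800489.34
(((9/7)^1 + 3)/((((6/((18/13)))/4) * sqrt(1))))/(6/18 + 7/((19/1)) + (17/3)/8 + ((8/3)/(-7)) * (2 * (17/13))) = 54720/5723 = 9.56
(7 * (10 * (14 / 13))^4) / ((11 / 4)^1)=10756480000 / 314171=34237.66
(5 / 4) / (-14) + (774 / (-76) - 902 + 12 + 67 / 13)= -12381295 / 13832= -895.12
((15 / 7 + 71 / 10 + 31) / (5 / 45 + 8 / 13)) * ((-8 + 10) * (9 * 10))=5932602 / 595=9970.76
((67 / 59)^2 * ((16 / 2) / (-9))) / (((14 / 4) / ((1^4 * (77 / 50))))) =-395032 / 783225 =-0.50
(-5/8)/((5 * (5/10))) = -1/4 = -0.25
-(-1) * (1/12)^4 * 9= 1/2304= 0.00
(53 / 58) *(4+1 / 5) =1113 / 290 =3.84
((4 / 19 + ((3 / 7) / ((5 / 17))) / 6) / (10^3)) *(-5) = -0.00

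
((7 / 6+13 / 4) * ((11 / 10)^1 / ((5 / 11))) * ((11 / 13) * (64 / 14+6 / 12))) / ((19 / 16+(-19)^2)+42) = 0.11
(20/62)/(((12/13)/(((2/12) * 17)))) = 1105/1116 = 0.99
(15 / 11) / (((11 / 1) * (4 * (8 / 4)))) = 15 / 968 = 0.02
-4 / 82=-2 / 41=-0.05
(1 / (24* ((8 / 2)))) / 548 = 1 / 52608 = 0.00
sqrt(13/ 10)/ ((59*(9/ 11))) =0.02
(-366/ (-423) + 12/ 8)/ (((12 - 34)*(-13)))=667/ 80652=0.01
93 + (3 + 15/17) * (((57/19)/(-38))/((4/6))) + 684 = 501645/646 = 776.54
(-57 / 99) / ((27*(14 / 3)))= -19 / 4158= -0.00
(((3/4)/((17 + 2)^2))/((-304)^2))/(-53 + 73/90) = -0.00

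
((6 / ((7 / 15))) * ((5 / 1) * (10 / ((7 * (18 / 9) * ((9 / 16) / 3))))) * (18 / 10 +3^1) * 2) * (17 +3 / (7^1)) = 14054400 / 343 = 40974.93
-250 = -250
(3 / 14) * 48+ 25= 247 / 7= 35.29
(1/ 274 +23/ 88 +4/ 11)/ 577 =689/ 632392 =0.00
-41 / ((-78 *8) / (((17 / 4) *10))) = 3485 / 1248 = 2.79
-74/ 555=-2/ 15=-0.13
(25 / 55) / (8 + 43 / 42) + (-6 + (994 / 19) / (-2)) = -2543269 / 79211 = -32.11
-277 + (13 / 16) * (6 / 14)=-30985 / 112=-276.65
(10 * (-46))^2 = 211600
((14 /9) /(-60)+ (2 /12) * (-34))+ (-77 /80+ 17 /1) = 4469 /432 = 10.34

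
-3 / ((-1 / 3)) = 9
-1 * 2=-2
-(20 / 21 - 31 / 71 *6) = 2486 / 1491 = 1.67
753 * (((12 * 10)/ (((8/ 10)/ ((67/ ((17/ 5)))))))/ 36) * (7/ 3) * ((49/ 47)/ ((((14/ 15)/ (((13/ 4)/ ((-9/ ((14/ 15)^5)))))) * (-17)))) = 360087588406/ 148530105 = 2424.34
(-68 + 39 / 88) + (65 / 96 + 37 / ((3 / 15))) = 124735 / 1056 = 118.12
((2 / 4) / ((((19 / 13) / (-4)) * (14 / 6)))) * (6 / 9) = -0.39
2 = 2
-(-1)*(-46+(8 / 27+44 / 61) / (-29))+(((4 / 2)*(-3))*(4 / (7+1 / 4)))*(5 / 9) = -2286614 / 47763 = -47.87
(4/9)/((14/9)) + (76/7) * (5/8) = 99/14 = 7.07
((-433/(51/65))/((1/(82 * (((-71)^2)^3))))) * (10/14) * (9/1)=-4434620463876550350/119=-37265718183836557.56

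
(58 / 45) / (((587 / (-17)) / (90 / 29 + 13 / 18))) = -33949 / 237735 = -0.14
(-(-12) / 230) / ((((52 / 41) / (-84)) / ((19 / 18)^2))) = -103607 / 26910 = -3.85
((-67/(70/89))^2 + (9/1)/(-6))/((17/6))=106650057/41650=2560.63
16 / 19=0.84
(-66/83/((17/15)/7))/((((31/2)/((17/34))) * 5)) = -1386/43741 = -0.03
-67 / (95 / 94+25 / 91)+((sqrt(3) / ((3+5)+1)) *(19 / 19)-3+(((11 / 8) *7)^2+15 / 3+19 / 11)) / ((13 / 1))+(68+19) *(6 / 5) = sqrt(3) / 117+1201227461 / 20125248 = 59.70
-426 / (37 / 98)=-41748 / 37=-1128.32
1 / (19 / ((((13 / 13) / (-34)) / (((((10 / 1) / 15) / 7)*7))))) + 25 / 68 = 118 / 323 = 0.37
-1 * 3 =-3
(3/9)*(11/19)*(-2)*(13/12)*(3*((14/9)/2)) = -1001/1026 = -0.98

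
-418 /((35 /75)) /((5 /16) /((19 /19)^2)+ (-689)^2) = -33440 /17722929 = -0.00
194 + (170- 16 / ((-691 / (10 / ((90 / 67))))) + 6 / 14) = 15872173 / 43533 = 364.60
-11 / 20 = -0.55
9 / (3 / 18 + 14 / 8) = 108 / 23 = 4.70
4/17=0.24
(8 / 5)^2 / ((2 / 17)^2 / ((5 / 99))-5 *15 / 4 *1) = -73984 / 533955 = -0.14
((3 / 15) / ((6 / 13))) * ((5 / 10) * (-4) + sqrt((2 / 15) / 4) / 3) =-0.84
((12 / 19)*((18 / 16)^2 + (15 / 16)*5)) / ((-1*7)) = -1143 / 2128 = -0.54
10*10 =100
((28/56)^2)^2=1/16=0.06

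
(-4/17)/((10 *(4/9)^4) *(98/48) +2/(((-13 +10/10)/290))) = 78732/15906305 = 0.00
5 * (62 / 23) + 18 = 724 / 23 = 31.48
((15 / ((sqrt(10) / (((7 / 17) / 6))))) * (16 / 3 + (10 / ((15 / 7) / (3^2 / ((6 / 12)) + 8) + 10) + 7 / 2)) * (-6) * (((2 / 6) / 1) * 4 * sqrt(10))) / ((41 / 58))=-87838100 / 767397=-114.46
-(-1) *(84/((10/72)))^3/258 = 4608866304/5375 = 857463.50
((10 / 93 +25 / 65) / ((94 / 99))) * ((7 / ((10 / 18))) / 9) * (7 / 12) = 64141 / 151528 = 0.42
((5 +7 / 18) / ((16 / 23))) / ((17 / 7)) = 15617 / 4896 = 3.19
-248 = -248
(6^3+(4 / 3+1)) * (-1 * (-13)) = 8515 / 3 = 2838.33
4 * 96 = 384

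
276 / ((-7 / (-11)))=3036 / 7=433.71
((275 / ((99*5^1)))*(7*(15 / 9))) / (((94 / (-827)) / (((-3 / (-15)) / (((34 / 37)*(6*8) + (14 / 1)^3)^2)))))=-7925141 / 5401871890560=-0.00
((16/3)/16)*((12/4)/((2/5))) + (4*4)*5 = 165/2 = 82.50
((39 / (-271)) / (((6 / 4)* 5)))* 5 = -26 / 271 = -0.10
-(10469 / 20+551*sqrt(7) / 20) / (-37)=551*sqrt(7) / 740+10469 / 740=16.12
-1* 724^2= -524176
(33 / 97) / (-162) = -11 / 5238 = -0.00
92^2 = 8464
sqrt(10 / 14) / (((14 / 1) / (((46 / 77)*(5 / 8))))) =115*sqrt(35) / 30184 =0.02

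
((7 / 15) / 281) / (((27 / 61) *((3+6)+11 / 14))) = 5978 / 15591285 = 0.00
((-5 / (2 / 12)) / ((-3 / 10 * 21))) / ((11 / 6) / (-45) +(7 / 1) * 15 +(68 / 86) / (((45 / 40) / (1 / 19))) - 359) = -7353000 / 392214809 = -0.02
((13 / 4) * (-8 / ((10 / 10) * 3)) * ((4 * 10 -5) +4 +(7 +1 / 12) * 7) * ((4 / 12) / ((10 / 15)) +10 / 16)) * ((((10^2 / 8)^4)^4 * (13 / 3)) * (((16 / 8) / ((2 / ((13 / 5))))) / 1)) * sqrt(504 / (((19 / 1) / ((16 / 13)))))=-836546532809734344482421875 * sqrt(3458) / 2490368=-19753273220198755270884.23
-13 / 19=-0.68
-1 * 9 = -9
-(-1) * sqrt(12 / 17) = 2 * sqrt(51) / 17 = 0.84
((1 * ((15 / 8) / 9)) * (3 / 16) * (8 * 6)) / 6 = 5 / 16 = 0.31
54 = 54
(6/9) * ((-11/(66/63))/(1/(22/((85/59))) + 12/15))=-45430/5617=-8.09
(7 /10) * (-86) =-301 /5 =-60.20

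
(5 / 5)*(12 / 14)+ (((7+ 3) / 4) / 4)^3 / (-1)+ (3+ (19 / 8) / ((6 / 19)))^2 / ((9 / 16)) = 57303557 / 290304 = 197.39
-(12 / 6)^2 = -4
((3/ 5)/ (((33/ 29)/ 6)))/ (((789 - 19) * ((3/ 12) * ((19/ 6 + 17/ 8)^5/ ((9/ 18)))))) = 0.00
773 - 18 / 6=770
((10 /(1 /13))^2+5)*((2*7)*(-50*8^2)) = -757344000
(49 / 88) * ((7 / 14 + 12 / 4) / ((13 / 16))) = 343 / 143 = 2.40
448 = 448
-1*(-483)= 483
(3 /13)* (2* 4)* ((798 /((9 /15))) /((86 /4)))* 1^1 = 63840 /559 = 114.20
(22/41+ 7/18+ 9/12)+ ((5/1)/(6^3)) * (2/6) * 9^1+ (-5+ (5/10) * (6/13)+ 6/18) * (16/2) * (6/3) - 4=-936751/12792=-73.23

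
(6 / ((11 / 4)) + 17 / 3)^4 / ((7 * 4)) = 642837223 / 4743684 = 135.51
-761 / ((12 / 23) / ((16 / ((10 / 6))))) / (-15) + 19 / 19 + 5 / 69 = 1612126 / 1725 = 934.57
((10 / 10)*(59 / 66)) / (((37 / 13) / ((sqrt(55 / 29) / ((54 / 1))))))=767*sqrt(1595) / 3824172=0.01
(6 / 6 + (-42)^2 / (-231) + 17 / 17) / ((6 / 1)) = -31 / 33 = -0.94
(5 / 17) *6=30 / 17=1.76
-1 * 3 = -3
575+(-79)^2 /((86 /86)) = 6816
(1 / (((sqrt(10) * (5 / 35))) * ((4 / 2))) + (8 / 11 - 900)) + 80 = -9012 / 11 + 7 * sqrt(10) / 20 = -818.17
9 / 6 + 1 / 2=2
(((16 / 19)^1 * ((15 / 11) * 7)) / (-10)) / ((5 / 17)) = -2856 / 1045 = -2.73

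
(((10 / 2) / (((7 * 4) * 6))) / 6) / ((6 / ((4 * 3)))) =5 / 504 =0.01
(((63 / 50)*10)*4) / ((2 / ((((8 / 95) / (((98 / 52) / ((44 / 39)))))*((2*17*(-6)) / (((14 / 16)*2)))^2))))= 2812575744 / 162925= 17263.01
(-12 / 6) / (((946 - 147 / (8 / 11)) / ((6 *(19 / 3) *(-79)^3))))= 299767712 / 5951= 50372.66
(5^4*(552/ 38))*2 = 345000/ 19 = 18157.89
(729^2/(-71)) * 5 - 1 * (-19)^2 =-2682836/71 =-37786.42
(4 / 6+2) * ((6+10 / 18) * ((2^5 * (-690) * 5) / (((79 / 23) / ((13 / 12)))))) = -1298377600 / 2133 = -608709.61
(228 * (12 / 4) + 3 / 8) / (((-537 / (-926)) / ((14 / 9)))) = 5914825 / 3222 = 1835.76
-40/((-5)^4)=-8/125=-0.06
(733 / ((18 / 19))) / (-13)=-13927 / 234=-59.52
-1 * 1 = -1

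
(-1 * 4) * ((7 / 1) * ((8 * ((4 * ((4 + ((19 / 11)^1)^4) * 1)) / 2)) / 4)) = -21155120 / 14641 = -1444.92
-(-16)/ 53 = 16/ 53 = 0.30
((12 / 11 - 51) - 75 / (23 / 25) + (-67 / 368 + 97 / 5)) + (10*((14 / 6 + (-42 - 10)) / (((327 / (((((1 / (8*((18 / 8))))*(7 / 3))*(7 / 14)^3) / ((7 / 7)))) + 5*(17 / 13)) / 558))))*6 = -7234920740703 / 37181426480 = -194.58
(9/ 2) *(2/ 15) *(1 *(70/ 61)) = 42/ 61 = 0.69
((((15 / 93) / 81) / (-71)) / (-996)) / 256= 0.00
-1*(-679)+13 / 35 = 23778 / 35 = 679.37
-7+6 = -1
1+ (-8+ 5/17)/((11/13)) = -1516/187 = -8.11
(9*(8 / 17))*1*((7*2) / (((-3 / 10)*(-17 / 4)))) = 13440 / 289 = 46.51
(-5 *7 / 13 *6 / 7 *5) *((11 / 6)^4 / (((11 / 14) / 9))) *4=-5972.44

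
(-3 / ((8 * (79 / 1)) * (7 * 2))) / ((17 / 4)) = -3 / 37604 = -0.00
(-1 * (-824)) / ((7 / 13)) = 10712 / 7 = 1530.29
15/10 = 3/2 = 1.50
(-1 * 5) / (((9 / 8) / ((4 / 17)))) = -1.05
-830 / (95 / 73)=-12118 / 19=-637.79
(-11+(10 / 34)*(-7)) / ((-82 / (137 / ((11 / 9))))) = 136863 / 7667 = 17.85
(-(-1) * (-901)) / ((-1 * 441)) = 901 / 441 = 2.04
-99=-99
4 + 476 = 480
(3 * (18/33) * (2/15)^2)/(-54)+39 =289571/7425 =39.00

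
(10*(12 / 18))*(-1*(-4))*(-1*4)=-320 / 3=-106.67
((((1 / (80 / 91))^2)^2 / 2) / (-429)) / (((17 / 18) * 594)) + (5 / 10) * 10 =7582919525003 / 1516584960000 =5.00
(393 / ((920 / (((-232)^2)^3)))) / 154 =3830015019466752 / 8855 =432525693898.00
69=69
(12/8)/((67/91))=273/134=2.04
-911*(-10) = 9110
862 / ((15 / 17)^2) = 1107.19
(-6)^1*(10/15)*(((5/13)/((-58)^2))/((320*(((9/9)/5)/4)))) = -5/174928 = -0.00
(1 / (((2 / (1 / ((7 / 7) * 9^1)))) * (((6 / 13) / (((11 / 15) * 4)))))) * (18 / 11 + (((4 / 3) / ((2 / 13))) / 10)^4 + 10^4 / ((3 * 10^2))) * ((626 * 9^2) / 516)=80517050549 / 65306250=1232.91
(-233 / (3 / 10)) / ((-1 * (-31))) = -2330 / 93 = -25.05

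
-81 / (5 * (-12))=27 / 20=1.35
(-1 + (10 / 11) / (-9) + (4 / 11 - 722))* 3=-71551 / 33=-2168.21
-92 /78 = -46 /39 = -1.18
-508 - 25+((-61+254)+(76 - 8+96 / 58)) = -7840 / 29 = -270.34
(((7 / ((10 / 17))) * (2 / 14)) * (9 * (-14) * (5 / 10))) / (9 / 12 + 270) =-714 / 1805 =-0.40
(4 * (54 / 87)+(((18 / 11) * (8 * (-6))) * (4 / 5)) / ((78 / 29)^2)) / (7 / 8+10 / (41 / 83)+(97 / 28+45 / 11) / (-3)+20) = -11517452352 / 71669356915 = -0.16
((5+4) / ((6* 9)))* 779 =779 / 6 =129.83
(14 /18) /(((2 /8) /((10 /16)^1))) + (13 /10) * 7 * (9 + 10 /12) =16457 /180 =91.43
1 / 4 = 0.25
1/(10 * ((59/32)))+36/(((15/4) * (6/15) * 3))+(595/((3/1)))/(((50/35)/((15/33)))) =1385491/19470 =71.16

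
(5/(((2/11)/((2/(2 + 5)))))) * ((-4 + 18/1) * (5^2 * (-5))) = -13750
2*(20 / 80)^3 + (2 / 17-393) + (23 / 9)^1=-1910887 / 4896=-390.30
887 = 887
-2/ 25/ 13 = -2/ 325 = -0.01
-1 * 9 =-9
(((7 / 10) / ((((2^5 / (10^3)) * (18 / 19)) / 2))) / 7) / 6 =1.10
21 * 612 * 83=1066716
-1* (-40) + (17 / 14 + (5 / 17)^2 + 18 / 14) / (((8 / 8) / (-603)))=-878365 / 578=-1519.66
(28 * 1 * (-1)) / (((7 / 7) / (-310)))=8680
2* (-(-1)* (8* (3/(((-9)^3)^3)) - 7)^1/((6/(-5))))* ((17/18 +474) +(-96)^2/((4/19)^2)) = 16955960852075765/6973568802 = 2431461.04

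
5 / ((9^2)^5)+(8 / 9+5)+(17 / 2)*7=455993915563 / 6973568802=65.39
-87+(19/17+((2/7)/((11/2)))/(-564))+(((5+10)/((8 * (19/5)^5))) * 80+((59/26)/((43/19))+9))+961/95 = -167523074463435503/2554692140290290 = -65.57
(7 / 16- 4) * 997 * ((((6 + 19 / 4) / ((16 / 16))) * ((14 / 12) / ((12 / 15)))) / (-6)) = 28509215 / 3072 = 9280.34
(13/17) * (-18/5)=-234/85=-2.75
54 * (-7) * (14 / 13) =-5292 / 13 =-407.08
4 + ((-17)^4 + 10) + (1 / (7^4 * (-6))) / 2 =2406810419 / 28812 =83535.00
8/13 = 0.62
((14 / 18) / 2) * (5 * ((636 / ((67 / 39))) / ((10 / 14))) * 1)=67522 / 67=1007.79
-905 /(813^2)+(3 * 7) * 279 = 3872616466 /660969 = 5859.00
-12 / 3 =-4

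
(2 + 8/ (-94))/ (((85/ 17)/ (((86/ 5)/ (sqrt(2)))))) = 774 * sqrt(2)/ 235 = 4.66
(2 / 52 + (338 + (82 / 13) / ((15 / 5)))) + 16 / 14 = 186341 / 546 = 341.28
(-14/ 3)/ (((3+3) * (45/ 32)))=-0.55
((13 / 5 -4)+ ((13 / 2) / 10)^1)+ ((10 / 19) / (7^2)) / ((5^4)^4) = -85235595703117 / 113647460937500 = -0.75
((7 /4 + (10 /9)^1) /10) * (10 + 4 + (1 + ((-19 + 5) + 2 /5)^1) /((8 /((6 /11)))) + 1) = 4.05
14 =14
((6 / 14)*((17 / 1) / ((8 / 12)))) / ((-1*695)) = -153 / 9730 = -0.02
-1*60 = -60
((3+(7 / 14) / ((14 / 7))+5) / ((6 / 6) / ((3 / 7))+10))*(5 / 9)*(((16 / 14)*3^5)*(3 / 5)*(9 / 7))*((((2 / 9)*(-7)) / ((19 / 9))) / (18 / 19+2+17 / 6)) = -1732104 / 170681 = -10.15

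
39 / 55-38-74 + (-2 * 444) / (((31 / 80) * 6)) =-840951 / 1705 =-493.23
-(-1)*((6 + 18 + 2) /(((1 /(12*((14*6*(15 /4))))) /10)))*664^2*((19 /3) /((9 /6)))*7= 12806794291200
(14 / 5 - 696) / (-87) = 3466 / 435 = 7.97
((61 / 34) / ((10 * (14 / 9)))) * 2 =549 / 2380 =0.23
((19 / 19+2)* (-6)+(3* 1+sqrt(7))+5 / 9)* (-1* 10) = 1300 / 9 - 10* sqrt(7) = 117.99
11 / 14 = 0.79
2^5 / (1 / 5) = 160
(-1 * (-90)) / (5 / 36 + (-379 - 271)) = -0.14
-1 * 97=-97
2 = 2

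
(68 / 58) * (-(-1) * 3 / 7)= 0.50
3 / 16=0.19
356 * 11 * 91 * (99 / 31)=35279244 / 31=1138040.13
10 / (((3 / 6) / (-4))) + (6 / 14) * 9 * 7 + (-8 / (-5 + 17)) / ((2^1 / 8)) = -167 / 3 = -55.67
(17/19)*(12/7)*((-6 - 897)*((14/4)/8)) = -46053/76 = -605.96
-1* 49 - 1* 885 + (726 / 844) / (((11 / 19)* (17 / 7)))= -6696127 / 7174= -933.39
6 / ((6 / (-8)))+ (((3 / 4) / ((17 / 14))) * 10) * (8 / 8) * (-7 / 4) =-1279 / 68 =-18.81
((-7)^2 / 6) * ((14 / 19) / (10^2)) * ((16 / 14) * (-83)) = -8134 / 1425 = -5.71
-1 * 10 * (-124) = 1240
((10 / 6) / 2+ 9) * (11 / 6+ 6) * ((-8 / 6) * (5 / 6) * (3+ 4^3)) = -928955 / 162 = -5734.29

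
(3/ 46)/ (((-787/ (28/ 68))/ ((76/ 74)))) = -399/ 11385529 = -0.00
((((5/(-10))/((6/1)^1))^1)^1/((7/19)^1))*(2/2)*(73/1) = -16.51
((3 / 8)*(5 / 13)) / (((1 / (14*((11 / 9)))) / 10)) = 1925 / 78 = 24.68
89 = 89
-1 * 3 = -3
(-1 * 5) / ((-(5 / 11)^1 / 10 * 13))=110 / 13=8.46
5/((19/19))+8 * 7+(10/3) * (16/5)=215/3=71.67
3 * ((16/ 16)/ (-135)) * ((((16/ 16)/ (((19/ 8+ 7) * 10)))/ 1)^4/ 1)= -256/ 889892578125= -0.00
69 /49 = 1.41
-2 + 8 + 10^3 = 1006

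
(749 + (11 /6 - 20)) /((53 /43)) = 188555 /318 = 592.94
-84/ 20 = -21/ 5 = -4.20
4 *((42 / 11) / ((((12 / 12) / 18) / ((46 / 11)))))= 139104 / 121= 1149.62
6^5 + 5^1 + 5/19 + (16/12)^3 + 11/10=39935683/5130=7784.73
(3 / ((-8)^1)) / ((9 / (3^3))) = -9 / 8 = -1.12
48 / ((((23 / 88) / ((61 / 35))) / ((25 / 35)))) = 228.63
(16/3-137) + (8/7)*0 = -395/3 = -131.67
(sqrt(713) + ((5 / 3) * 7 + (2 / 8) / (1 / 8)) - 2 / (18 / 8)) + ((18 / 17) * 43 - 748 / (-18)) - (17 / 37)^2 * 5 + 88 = sqrt(713) + 13042694 / 69819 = 213.51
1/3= 0.33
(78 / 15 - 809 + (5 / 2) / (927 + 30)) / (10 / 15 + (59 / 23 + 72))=-176923843 / 16559290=-10.68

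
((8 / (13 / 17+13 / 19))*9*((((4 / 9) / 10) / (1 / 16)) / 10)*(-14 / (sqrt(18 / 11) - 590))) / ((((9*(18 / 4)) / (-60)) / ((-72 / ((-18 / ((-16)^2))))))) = -769334444032 / 6048035019 - 592707584*sqrt(22) / 10080058365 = -127.48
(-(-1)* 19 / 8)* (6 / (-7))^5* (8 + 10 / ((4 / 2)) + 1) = -36936 / 2401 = -15.38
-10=-10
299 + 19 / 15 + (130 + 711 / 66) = 145543 / 330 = 441.04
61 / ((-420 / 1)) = -61 / 420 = -0.15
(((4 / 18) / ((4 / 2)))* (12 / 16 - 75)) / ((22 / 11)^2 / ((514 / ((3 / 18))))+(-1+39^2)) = -25443 / 4687684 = -0.01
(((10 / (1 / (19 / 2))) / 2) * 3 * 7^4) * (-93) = -63638505 / 2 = -31819252.50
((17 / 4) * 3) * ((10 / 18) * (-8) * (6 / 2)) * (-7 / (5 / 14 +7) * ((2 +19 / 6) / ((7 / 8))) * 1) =955.08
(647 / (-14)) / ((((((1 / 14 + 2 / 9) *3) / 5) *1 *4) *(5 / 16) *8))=-1941 / 74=-26.23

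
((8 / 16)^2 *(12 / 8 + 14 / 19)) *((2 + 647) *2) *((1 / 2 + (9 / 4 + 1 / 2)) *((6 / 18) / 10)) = 143429 / 1824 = 78.63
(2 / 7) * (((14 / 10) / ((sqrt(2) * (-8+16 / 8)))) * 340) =-34 * sqrt(2) / 3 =-16.03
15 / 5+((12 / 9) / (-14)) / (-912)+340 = 3284569 / 9576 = 343.00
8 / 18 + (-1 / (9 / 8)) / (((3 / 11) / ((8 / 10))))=-292 / 135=-2.16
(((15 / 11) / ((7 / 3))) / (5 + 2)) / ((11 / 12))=540 / 5929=0.09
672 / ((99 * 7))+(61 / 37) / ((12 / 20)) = 1513 / 407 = 3.72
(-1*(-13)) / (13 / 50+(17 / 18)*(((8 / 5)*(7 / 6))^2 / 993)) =52281450 / 1058957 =49.37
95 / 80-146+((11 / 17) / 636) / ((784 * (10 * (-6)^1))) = -73651127771 / 508596480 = -144.81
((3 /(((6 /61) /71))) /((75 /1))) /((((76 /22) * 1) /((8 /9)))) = 95282 /12825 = 7.43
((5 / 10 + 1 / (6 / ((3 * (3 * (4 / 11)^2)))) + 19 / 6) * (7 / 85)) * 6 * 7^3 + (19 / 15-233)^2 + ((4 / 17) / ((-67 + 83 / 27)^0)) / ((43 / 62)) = 63632892658 / 1170675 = 54355.73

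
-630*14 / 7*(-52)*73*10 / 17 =47829600 / 17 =2813505.88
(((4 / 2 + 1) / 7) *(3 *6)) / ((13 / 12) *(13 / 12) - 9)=-0.99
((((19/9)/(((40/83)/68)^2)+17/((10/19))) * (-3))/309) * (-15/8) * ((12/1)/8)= 1148.56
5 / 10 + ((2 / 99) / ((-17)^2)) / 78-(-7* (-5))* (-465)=16275.50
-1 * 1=-1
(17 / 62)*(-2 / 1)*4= -68 / 31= -2.19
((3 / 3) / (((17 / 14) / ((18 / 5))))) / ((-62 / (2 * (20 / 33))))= -336 / 5797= -0.06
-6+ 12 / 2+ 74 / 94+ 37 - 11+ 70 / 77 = 14319 / 517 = 27.70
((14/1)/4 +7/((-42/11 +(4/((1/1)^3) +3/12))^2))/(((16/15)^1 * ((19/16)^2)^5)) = 15271701113733120/2213314919066161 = 6.90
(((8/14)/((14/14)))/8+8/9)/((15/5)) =0.32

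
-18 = -18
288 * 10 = 2880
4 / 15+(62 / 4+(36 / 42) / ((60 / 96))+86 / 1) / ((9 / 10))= 114.57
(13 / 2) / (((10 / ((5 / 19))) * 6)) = 13 / 456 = 0.03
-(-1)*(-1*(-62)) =62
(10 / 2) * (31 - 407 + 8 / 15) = -5632 / 3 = -1877.33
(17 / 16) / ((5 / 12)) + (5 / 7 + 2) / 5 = 433 / 140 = 3.09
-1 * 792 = -792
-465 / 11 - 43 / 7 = -3728 / 77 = -48.42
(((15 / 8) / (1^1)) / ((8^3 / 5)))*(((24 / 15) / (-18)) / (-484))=5 / 1486848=0.00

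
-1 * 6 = -6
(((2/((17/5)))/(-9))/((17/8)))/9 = -80/23409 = -0.00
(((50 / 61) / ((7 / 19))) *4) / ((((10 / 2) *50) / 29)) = 1.03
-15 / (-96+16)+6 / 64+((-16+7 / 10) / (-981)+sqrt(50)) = 5177 / 17440+5 * sqrt(2) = 7.37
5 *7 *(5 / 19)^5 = 109375 / 2476099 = 0.04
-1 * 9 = -9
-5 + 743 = 738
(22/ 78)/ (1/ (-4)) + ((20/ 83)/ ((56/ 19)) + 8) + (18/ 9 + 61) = 3170155/ 45318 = 69.95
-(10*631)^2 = -39816100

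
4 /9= 0.44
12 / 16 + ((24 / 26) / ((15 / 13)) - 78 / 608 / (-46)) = 108571 / 69920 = 1.55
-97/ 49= -1.98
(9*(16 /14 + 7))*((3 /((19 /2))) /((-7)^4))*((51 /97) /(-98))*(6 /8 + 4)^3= -28334529 /5112554944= -0.01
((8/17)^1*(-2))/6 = -8/51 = -0.16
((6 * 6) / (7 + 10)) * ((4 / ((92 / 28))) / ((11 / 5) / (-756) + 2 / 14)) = 18.42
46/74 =23/37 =0.62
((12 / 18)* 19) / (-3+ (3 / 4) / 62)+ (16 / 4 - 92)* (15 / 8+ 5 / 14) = -164347 / 819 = -200.67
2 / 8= 1 / 4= 0.25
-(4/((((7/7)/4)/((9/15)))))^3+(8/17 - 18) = -1917314/2125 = -902.27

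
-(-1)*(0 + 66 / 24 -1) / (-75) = -7 / 300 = -0.02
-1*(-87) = 87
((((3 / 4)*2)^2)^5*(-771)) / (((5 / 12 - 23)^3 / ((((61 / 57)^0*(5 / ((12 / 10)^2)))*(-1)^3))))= -13.40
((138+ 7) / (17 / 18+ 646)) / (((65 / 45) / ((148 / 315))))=77256 / 1059695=0.07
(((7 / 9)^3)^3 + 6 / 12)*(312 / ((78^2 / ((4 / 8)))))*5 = 2340638515 / 30218798142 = 0.08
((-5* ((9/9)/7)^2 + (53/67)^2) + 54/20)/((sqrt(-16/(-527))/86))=304909001* sqrt(527)/4399220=1591.11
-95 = -95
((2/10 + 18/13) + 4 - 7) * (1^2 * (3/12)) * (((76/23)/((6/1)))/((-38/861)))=287/65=4.42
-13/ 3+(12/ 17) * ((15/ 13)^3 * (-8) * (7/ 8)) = -1336037/ 112047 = -11.92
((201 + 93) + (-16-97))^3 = 5929741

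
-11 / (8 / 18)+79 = 217 / 4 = 54.25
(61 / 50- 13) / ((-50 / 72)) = 10602 / 625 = 16.96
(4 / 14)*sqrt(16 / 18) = 4*sqrt(2) / 21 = 0.27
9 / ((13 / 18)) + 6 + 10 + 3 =409 / 13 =31.46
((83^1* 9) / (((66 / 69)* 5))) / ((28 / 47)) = 807507 / 3080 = 262.18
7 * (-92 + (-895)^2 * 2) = 11213706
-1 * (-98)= 98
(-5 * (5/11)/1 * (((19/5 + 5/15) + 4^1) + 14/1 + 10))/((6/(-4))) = 4820/99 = 48.69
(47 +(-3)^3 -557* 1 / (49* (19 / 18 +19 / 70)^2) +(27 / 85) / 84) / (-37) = -704246677 / 1923274430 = -0.37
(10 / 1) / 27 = 10 / 27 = 0.37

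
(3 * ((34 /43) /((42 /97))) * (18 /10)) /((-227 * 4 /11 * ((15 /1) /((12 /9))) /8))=-145112 /1708175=-0.08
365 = 365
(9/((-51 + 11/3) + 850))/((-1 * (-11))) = 27/26488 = 0.00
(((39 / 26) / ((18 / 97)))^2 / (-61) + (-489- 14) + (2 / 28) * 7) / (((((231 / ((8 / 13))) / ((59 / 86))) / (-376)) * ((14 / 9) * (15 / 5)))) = 12266002237 / 165414249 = 74.15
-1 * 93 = -93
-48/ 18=-8/ 3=-2.67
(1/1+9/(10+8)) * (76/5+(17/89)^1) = 20547/890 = 23.09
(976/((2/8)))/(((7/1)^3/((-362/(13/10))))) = -14132480/4459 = -3169.43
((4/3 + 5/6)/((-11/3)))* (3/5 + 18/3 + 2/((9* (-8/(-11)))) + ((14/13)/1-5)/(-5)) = -3599/792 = -4.54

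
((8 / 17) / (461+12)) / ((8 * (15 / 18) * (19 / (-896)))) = -5376 / 763895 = -0.01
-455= -455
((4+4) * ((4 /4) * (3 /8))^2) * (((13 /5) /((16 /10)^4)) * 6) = 43875 /16384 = 2.68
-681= -681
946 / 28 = 473 / 14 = 33.79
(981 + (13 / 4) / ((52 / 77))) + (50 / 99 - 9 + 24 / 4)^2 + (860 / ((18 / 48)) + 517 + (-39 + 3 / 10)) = 3763.67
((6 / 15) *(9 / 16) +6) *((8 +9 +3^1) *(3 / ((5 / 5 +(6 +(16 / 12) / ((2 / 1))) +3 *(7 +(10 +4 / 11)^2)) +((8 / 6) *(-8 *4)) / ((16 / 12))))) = 271161 / 231508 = 1.17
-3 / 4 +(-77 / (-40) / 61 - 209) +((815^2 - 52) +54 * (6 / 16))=1620119817 / 2440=663983.53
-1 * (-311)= 311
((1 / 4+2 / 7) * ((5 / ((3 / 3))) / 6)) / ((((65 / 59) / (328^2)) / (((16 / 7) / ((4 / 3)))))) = 47605920 / 637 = 74734.57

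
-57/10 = -5.70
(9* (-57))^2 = 263169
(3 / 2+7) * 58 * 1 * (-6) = -2958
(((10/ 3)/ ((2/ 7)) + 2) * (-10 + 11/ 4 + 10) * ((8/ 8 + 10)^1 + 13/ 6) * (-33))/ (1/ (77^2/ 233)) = -2323687751/ 5592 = -415537.87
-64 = -64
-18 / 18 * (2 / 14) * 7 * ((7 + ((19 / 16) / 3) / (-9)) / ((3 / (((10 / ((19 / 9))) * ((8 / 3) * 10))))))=-150250 / 513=-292.88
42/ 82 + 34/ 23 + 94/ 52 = 93123/ 24518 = 3.80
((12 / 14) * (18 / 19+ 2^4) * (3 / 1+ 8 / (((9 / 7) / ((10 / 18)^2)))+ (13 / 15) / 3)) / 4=436724 / 23085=18.92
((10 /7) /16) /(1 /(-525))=-375 /8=-46.88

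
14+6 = 20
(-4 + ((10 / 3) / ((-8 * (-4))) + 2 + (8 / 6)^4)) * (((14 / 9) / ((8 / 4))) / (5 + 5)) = 0.10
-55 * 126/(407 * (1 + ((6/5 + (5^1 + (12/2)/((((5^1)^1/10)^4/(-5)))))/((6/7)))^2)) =-567000/10174881193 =-0.00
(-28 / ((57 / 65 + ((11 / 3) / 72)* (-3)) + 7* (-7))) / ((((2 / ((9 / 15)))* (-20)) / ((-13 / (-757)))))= -127764 / 855148835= -0.00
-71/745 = -0.10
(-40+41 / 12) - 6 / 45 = -2203 / 60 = -36.72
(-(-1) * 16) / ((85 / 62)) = 992 / 85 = 11.67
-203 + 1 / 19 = -3856 / 19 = -202.95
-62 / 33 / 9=-62 / 297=-0.21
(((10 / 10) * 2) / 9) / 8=1 / 36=0.03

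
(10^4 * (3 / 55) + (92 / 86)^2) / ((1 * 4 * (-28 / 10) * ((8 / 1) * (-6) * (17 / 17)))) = 13896595 / 13667808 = 1.02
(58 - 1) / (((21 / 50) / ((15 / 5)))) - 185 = 1555 / 7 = 222.14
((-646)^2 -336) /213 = 416980 /213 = 1957.65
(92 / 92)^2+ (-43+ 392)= 350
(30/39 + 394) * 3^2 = 3552.92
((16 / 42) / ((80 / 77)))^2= 121 / 900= 0.13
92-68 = 24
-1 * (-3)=3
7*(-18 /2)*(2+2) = -252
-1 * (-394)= 394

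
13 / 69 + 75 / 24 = 1829 / 552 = 3.31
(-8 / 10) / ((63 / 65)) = -52 / 63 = -0.83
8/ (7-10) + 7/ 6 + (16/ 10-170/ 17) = -9.90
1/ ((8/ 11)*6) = 11/ 48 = 0.23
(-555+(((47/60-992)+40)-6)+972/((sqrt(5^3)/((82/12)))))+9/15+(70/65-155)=-1299121/780+6642 * sqrt(5)/25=-1071.46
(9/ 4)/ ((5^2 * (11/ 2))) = 9/ 550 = 0.02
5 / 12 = 0.42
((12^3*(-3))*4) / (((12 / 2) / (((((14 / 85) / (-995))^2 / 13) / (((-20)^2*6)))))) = -7056 / 2324702453125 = -0.00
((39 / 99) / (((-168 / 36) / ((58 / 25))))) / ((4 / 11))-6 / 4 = -2.04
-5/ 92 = -0.05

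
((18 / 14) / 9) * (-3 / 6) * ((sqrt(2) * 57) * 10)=-285 * sqrt(2) / 7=-57.58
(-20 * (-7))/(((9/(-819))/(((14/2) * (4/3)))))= -118906.67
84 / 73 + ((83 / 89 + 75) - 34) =279912 / 6497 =43.08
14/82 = 7/41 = 0.17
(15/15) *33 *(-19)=-627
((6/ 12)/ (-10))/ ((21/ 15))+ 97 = 2715/ 28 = 96.96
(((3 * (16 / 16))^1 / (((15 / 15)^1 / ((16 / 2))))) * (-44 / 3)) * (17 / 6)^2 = -25432 / 9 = -2825.78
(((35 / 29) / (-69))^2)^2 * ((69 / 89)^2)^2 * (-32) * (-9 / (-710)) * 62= -0.00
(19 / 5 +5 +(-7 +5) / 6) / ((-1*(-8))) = 127 / 120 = 1.06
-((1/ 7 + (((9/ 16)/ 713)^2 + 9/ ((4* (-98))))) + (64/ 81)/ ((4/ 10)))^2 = -1171262431129650414333025/ 266808860379294382227456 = -4.39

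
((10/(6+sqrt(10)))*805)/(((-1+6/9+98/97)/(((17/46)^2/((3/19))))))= 279629175/117806-93209725*sqrt(10)/235612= 1122.62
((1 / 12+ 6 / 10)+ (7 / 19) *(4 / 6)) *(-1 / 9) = -353 / 3420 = -0.10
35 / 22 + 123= 2741 / 22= 124.59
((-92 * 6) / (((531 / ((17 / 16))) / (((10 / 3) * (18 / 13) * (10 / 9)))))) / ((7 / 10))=-8.09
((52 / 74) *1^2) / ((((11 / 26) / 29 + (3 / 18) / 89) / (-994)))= -2601431196 / 61309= -42431.47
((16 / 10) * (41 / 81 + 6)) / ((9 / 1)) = 4216 / 3645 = 1.16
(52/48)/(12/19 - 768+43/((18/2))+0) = -57/40124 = -0.00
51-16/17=851/17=50.06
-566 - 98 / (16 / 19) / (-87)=-393005 / 696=-564.66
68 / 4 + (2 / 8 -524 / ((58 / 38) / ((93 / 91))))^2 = 13699243481361 / 111429136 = 122941.31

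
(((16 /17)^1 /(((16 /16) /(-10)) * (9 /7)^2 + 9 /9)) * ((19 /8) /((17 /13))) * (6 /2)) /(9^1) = 242060 /354603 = 0.68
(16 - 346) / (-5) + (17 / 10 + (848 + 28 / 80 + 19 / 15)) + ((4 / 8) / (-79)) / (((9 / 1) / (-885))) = 917.94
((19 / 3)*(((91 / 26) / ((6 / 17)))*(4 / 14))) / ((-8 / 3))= -323 / 48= -6.73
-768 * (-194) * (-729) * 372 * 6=-242429054976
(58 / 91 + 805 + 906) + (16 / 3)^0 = 155850 / 91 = 1712.64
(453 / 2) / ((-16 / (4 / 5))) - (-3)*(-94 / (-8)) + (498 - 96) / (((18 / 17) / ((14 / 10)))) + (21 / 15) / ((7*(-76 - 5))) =1799677 / 3240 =555.46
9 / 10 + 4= 49 / 10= 4.90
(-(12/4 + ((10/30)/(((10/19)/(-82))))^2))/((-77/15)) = 86788/165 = 525.99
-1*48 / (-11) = 48 / 11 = 4.36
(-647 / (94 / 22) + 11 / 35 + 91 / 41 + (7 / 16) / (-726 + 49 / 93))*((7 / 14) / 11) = -10840426313207 / 1601757240160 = -6.77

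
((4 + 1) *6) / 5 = 6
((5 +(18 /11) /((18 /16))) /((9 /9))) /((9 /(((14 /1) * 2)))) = 1988 /99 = 20.08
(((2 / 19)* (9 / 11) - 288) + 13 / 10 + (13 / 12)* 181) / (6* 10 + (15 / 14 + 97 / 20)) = -7946771 / 5786583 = -1.37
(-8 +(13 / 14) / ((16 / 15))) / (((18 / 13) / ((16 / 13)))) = -1597 / 252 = -6.34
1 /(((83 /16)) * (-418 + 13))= -16 /33615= -0.00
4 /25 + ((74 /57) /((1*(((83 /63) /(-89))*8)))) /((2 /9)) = -15508961 /315400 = -49.17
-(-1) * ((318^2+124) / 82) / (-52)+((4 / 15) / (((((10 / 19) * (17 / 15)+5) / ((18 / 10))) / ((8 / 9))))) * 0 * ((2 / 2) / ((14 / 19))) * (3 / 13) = -12656 / 533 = -23.74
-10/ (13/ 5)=-50/ 13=-3.85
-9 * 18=-162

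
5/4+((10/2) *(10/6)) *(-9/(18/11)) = -535/12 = -44.58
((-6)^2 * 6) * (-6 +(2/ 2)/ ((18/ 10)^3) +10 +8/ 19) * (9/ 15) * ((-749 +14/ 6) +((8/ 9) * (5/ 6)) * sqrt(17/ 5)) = -227981824/ 513 +2035552 * sqrt(85)/ 23085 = -443596.07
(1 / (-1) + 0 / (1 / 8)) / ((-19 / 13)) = 13 / 19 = 0.68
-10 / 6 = -5 / 3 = -1.67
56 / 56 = 1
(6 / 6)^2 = 1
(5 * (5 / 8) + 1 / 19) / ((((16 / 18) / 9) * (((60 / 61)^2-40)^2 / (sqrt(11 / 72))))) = 180563612481 * sqrt(22) / 102604414566400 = 0.01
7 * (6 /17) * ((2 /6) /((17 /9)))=126 /289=0.44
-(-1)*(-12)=-12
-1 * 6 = -6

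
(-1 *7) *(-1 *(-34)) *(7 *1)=-1666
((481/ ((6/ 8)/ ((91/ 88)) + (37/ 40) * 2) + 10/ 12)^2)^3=21567832203067631716540866186735978765625/ 494626321314243209578135104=43604295351207.72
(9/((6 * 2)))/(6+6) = 1/16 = 0.06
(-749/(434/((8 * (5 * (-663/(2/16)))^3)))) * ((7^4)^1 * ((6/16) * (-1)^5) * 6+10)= -43046153233222464000/31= -1388585588168466580.65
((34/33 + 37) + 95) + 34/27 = 39884/297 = 134.29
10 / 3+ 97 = 301 / 3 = 100.33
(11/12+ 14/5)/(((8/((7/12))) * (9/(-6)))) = -1561/8640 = -0.18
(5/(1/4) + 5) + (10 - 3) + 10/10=33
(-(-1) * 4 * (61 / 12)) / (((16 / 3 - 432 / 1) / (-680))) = 1037 / 32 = 32.41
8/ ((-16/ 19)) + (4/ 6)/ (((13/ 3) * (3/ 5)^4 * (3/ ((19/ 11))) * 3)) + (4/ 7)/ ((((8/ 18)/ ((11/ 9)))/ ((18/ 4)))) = -1605949/ 729729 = -2.20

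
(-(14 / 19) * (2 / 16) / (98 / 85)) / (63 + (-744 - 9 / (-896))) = 1360 / 11593173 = 0.00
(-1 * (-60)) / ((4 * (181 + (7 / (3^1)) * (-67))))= 45 / 74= 0.61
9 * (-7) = -63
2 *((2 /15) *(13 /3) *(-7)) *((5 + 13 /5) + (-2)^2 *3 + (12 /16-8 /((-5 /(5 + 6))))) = -23023 /75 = -306.97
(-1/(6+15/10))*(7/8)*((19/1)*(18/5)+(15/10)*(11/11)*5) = -8.86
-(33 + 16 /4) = -37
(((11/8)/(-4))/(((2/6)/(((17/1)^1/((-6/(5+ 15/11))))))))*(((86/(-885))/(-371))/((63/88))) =8041/1182006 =0.01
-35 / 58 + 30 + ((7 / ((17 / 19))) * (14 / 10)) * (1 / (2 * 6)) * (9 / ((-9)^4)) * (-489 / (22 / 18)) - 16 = 113291353 / 8785260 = 12.90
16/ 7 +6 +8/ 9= 9.17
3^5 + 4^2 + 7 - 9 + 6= 263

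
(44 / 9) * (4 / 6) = 88 / 27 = 3.26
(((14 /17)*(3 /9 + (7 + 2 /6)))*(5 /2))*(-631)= -507955 /51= -9959.90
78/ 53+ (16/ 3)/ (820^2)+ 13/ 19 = 273709832/ 126957525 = 2.16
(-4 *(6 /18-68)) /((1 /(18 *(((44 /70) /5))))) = 612.48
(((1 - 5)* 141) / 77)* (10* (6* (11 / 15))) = -2256 / 7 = -322.29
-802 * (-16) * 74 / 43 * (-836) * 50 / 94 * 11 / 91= -218305683200 / 183911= -1187018.09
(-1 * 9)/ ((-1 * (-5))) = -9/ 5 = -1.80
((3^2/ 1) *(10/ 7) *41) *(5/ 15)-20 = 1090/ 7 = 155.71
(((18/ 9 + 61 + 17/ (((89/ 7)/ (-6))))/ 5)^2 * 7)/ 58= 167590143/ 11485450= 14.59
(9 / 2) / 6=3 / 4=0.75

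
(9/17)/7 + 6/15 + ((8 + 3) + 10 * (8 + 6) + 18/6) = 91913/595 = 154.48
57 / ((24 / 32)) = 76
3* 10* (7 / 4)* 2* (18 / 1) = 1890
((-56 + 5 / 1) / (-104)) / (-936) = -17 / 32448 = -0.00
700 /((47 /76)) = 53200 /47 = 1131.91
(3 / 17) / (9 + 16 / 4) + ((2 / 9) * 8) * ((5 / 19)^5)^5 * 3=837688461195358615949115398774491 / 61709716641313787362772171615970837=0.01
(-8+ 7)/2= -1/2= -0.50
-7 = -7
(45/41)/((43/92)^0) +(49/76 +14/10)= 48957/15580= 3.14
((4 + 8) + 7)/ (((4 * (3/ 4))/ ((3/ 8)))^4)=19/ 4096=0.00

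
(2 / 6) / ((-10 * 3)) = -0.01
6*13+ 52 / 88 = 1729 / 22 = 78.59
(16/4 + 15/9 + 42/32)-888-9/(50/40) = -213173/240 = -888.22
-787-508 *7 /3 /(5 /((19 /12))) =-52306 /45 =-1162.36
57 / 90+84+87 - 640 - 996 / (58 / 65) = -1584.57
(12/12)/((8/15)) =1.88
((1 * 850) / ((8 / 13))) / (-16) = -5525 / 64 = -86.33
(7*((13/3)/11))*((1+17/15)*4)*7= 81536/495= 164.72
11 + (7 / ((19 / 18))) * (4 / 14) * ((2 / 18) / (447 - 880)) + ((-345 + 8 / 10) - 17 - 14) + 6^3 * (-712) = -6341215307 / 41135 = -154156.20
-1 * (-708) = 708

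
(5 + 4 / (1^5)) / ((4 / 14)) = 31.50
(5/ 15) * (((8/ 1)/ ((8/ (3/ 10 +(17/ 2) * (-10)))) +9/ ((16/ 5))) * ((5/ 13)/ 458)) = -6551/ 285792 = -0.02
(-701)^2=491401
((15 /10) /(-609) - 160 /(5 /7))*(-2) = 90945 /203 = 448.00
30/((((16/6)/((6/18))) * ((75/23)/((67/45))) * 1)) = 1541/900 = 1.71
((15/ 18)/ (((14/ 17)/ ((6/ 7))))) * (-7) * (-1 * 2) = 85/ 7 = 12.14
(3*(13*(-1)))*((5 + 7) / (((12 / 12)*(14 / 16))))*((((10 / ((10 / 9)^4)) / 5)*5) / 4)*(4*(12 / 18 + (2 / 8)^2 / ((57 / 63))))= -171694809 / 66500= -2581.88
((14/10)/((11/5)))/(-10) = -7/110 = -0.06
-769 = -769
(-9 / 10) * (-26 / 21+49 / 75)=921 / 1750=0.53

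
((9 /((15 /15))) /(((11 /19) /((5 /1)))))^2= 731025 /121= 6041.53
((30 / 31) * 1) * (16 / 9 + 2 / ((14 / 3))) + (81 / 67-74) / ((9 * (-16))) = 5528549 / 2093616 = 2.64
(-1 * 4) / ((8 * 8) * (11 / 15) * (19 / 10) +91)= -0.02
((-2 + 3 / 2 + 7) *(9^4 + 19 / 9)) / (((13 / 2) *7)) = 59068 / 63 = 937.59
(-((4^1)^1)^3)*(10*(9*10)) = -57600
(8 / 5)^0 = 1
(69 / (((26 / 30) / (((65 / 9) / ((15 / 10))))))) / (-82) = -575 / 123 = -4.67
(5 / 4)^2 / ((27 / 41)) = 2.37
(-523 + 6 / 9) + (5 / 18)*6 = -1562 / 3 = -520.67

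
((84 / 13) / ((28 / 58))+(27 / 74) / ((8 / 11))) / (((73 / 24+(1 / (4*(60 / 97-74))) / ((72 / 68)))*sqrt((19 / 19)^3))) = 3423120939 / 749009833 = 4.57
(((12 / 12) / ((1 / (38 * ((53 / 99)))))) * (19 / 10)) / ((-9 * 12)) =-19133 / 53460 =-0.36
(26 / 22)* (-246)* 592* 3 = -5679648 / 11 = -516331.64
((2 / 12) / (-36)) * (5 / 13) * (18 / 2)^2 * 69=-1035 / 104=-9.95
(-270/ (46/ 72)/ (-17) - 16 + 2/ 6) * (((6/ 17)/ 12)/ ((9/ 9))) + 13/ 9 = 1.71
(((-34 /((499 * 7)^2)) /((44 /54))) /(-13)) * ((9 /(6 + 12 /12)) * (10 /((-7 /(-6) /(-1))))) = -0.00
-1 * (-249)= 249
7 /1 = 7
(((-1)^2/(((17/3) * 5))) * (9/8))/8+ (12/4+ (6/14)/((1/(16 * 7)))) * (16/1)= 4439067/5440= 816.00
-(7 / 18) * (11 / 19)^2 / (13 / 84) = -11858 / 14079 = -0.84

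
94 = 94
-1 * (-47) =47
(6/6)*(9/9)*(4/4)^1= 1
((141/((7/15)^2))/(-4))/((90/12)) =-2115/98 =-21.58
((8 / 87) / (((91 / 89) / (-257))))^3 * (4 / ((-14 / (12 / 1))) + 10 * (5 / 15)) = 12253759337079808 / 10420804048473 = 1175.89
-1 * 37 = -37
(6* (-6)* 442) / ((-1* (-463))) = -15912 / 463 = -34.37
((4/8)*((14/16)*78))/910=3/80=0.04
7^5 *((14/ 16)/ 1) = 117649/ 8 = 14706.12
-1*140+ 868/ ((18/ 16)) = 5684/ 9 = 631.56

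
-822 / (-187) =822 / 187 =4.40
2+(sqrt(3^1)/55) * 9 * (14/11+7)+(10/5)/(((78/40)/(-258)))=-3414/13+819 * sqrt(3)/605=-260.27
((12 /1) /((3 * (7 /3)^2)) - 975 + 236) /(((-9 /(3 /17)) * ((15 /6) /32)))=463040 /2499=185.29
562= 562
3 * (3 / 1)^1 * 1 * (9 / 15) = 27 / 5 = 5.40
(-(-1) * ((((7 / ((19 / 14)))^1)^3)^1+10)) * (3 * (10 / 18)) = 1682970 / 6859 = 245.37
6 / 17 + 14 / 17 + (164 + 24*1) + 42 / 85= 16122 / 85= 189.67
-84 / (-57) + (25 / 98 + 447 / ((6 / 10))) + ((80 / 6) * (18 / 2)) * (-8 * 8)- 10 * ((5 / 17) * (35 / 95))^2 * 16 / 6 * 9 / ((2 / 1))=-70901848741 / 10224242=-6934.68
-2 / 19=-0.11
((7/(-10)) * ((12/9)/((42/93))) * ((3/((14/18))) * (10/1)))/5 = -558/35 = -15.94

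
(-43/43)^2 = 1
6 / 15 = 2 / 5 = 0.40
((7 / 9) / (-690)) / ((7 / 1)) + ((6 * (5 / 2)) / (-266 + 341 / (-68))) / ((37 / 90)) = -190253291 / 1411477110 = -0.13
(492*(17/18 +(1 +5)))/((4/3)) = 5125/2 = 2562.50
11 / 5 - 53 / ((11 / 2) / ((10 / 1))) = -5179 / 55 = -94.16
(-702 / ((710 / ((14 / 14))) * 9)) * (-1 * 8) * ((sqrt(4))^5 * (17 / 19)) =169728 / 6745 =25.16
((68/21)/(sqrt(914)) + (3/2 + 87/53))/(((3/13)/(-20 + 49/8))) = -160173/848 - 8177 * sqrt(914)/38388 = -195.32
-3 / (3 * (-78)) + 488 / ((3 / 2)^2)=216.90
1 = 1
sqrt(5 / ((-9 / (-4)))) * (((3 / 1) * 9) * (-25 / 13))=-450 * sqrt(5) / 13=-77.40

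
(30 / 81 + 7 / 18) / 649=0.00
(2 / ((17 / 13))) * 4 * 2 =208 / 17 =12.24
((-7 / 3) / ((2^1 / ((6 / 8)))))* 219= -1533 / 8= -191.62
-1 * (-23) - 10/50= 114/5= 22.80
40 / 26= 20 / 13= 1.54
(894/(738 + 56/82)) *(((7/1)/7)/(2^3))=18327/121144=0.15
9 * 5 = 45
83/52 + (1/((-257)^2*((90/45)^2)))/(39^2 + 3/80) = 667074359801/417926104284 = 1.60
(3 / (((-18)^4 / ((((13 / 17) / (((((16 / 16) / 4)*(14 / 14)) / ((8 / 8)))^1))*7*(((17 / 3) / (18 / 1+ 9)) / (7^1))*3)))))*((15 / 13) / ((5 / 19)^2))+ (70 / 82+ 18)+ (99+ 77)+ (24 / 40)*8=3222436829 / 16140060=199.65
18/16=9/8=1.12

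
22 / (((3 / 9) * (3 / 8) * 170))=88 / 85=1.04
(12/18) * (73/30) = 73/45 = 1.62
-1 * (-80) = 80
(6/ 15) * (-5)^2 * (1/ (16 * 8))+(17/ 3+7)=2447/ 192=12.74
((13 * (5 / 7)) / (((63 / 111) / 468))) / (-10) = -37518 / 49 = -765.67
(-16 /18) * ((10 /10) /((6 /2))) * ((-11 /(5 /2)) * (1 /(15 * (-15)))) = -176 /30375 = -0.01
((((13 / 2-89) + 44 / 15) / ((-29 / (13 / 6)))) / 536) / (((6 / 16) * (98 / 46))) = 101959 / 7344540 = 0.01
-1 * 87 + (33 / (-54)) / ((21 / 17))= -33073 / 378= -87.49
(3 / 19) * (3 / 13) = 9 / 247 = 0.04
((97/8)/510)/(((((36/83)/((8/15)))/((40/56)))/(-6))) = -8051/64260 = -0.13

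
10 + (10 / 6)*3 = 15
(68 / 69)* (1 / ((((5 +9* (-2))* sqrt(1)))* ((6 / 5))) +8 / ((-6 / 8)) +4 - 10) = -4930 / 299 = -16.49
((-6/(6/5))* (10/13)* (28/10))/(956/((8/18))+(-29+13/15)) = -300/59137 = -0.01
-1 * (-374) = 374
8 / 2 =4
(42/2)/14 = 3/2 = 1.50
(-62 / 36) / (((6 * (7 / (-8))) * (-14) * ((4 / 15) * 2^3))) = -155 / 14112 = -0.01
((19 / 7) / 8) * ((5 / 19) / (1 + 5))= 5 / 336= 0.01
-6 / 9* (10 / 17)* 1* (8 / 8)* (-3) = 20 / 17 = 1.18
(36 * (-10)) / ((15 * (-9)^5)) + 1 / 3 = 6569 / 19683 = 0.33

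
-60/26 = -30/13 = -2.31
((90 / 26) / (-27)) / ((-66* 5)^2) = -1 / 849420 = -0.00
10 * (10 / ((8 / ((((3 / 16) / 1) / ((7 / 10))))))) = 375 / 112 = 3.35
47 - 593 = -546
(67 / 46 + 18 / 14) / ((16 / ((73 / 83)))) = 0.15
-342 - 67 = -409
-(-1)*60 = 60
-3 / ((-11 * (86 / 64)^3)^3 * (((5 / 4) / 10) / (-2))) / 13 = -1688849860263936 / 8696359964343194429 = -0.00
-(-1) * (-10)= -10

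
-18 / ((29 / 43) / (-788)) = 609912 / 29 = 21031.45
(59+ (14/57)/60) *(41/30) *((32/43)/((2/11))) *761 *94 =13020489060392/551475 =23610297.95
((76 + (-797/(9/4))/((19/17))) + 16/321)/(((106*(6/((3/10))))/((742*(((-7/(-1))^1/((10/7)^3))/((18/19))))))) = -1157447669/5416875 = -213.67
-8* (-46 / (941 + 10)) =368 / 951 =0.39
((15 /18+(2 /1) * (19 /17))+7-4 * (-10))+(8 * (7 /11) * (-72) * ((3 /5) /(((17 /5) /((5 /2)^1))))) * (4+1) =-851023 /1122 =-758.49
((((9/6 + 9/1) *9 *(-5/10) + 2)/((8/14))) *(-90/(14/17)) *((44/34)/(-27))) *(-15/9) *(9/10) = 622.19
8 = 8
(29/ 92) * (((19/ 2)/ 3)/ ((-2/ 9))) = -1653/ 368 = -4.49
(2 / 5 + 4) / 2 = 11 / 5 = 2.20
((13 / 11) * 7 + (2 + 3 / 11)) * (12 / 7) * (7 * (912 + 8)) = 1280640 / 11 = 116421.82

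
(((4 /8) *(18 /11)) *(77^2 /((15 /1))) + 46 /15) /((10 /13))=63661 /150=424.41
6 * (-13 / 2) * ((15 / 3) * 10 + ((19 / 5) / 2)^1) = -20241 / 10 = -2024.10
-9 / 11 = -0.82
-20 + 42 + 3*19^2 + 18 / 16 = 8849 / 8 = 1106.12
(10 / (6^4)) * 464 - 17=-1087 / 81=-13.42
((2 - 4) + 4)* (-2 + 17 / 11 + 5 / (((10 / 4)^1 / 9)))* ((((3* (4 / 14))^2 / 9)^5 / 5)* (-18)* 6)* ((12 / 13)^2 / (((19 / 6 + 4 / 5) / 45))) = -1659729346560 / 62489457059029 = -0.03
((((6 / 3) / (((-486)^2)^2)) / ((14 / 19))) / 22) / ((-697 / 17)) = -19 / 352248907326624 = -0.00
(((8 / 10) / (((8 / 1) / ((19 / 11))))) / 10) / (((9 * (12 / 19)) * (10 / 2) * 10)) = 361 / 5940000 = 0.00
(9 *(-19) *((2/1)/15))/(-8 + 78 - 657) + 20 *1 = 20.04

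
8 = 8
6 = 6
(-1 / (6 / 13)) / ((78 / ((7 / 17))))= -7 / 612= -0.01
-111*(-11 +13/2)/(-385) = -999/770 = -1.30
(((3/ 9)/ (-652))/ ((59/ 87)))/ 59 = -0.00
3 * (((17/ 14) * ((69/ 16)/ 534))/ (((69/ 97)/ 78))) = 64311/ 19936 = 3.23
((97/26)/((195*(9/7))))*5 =679/9126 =0.07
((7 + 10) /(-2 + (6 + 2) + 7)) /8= 17 /104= 0.16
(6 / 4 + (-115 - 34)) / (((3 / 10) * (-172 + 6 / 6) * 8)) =1475 / 4104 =0.36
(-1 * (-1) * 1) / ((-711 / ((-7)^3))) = 343 / 711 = 0.48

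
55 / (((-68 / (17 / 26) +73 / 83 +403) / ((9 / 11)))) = 747 / 4978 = 0.15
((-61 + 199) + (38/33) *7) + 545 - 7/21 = 7598/11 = 690.73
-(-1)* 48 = 48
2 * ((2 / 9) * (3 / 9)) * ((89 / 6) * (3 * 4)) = 712 / 27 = 26.37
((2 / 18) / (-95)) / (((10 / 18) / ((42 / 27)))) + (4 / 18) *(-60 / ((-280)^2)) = -5773 / 1675800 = -0.00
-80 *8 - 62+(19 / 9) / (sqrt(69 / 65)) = -702+19 *sqrt(4485) / 621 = -699.95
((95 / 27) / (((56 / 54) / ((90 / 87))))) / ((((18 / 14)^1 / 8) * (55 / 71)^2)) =383116 / 10527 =36.39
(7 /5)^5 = 16807 /3125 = 5.38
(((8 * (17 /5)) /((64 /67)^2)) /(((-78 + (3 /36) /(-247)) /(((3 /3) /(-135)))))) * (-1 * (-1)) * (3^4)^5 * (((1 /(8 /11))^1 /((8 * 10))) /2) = 80328702134263869 /946966528000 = 84827.39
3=3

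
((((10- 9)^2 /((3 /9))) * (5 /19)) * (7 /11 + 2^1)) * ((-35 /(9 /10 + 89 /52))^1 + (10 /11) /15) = -6192370 /223003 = -27.77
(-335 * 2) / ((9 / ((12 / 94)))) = -1340 / 141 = -9.50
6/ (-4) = -3/ 2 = -1.50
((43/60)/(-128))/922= -43/7080960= -0.00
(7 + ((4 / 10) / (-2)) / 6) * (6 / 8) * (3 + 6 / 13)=1881 / 104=18.09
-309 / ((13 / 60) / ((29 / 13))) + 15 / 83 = -44623245 / 14027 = -3181.24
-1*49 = -49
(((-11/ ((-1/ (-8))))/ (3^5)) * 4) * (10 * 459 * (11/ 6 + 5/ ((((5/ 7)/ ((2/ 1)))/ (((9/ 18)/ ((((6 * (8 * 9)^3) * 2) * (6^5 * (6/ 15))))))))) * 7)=-85327.41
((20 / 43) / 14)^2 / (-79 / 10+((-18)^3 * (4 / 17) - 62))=-17000 / 22212012963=-0.00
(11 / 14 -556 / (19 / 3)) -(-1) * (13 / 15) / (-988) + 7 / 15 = -230191 / 2660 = -86.54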